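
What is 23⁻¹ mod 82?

25

gcd(82, 23):
  82 = 3·23 + 13
  23 = 1·13 + 10
  13 = 1·10 + 3
  10 = 3·3 + 1
  3 = 3·1
so gcd(82, 23) = 1.
Back-substitute for Bézout coefficients:
  1 = 10 - 3·3
  ... = 23·(25) + 82·(-7)
So 23·25 ≡ 1 (mod 82), and 25 mod 82 = 25.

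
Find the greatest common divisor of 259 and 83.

gcd(259, 83) = 1  (259 = 3×83 + 10, 83 = 8×10 + 3, 10 = 3×3 + 1, 3 = 3×1).

1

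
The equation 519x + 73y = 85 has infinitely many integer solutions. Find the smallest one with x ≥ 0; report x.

gcd(519, 73):
  519 = 7×73 + 8
  73 = 9×8 + 1
  8 = 8×1
so gcd(519, 73) = 1.
1 divides 85, so solutions exist.
Back-substitute for Bézout coefficients:
  1 = 73 - 9×8
  ... = 519×(-9) + 73×(64)
Scale by 85/1 = 85: (x₀, y₀) = (-765, 5440).
General solution: x = -765 + 73t, y = 5440 - 519t for integer t.
x ≥ 0: smallest is -765 mod 73 = 38 (at t = 11), with y = -269.

38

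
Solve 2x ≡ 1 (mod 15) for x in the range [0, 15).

8

gcd(15, 2):
  15 = 7*2 + 1
  2 = 2*1
so gcd(15, 2) = 1.
Back-substitute for Bézout coefficients:
  1 = 15 - 7*2
  ... = 2*(-7) + 15*(1)
So 2*-7 ≡ 1 (mod 15), and -7 mod 15 = 8.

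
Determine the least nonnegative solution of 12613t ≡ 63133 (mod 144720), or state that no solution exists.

81481

gcd(144720, 12613) = 1  (144720 = 11*12613 + 5977, 12613 = 2*5977 + 659, 5977 = 9*659 + 46, 659 = 14*46 + 15, 46 = 3*15 + 1, 15 = 15*1).
1 divides 63133, so solutions exist.
Back-substituting, 12613*(-9443) + 144720*(823) = 1.
So 12613*(-9443) ≡ 1 (mod 144720); multiply by 63133: t ≡ -596164919 (mod 144720).
Smallest nonnegative: t = -596164919 mod 144720 = 81481.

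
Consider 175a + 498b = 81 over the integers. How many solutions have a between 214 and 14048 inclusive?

28

gcd(498, 175) = 1  (498 = 2×175 + 148, 175 = 1×148 + 27, 148 = 5×27 + 13, 27 = 2×13 + 1, 13 = 13×1).
Back-substituting, 175×(37) + 498×(-13) = 1.
Scale by 81: particular solution (2997, -1053); reduce a mod 498: (9, -3).
General solution: a = 9 + 498t, b = -3 - 175t for integer t.
214 ≤ 9 + 498t ≤ 14048 gives t ∈ [1, 28], which is 28 values.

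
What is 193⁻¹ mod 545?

gcd(545, 193) = 1.
By Bézout, 193*(-48) + 545*(17) = 1.
So 193*-48 ≡ 1 (mod 545), and -48 mod 545 = 497.

497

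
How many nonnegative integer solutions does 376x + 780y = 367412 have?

gcd(780, 376):
  780 = 2*376 + 28
  376 = 13*28 + 12
  28 = 2*12 + 4
  12 = 3*4
so gcd(780, 376) = 4.
Back-substitute for Bézout coefficients:
  4 = 28 - 2*12
  ... = 376*(-56) + 780*(27)
Scale by 91853: one solution is (-5143768, 2480031). Reduce x mod 195: (137, 405).
General: x = 137 + 195t, y = 405 - 94t.
x ≥ 0 ⇒ t ≥ 0; y ≥ 0 ⇒ t ≤ 4. So t ∈ [0, 4]: 5 solutions.

5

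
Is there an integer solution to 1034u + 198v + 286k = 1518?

gcd(1034, 198):
  1034 = 5×198 + 44
  198 = 4×44 + 22
  44 = 2×22
so gcd(1034, 198) = 22.
gcd(22, 286) = 22.
22 divides 1518, so integer solutions exist.

yes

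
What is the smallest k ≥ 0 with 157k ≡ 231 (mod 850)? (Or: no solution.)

283

gcd(850, 157) = 1  (850 = 5·157 + 65, 157 = 2·65 + 27, 65 = 2·27 + 11, 27 = 2·11 + 5, 11 = 2·5 + 1, 5 = 5·1).
1 divides 231, so solutions exist.
Back-substituting, 157·(-157) + 850·(29) = 1.
So 157·(-157) ≡ 1 (mod 850); multiply by 231: k ≡ -36267 (mod 850).
Smallest nonnegative: k = -36267 mod 850 = 283.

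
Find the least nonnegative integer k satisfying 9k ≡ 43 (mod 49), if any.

32

gcd(49, 9):
  49 = 5·9 + 4
  9 = 2·4 + 1
  4 = 4·1
so gcd(49, 9) = 1.
1 divides 43, so solutions exist.
Back-substitute for Bézout coefficients:
  1 = 9 - 2·4
  ... = 9·(11) + 49·(-2)
So 9·(11) ≡ 1 (mod 49); multiply by 43: k ≡ 473 (mod 49).
Smallest nonnegative: k = 473 mod 49 = 32.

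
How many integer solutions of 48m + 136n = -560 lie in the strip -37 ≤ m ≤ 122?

gcd(136, 48) = 8  (136 = 2*48 + 40, 48 = 1*40 + 8, 40 = 5*8).
Back-substituting, 48*(3) + 136*(-1) = 8.
Scale by -70: particular solution (-210, 70); reduce m mod 17: (11, -8).
General solution: m = 11 + 17t, n = -8 - 6t for integer t.
-37 ≤ 11 + 17t ≤ 122 gives t ∈ [-2, 6], which is 9 values.

9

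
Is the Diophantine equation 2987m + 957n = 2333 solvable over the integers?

no

gcd(2987, 957):
  2987 = 3×957 + 116
  957 = 8×116 + 29
  116 = 4×29
so gcd(2987, 957) = 29.
29 does not divide 2333 (remainder 13), so no integer solutions.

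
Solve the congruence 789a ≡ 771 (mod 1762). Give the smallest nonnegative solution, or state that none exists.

gcd(1762, 789) = 1  (1762 = 2*789 + 184, 789 = 4*184 + 53, 184 = 3*53 + 25, 53 = 2*25 + 3, 25 = 8*3 + 1, 3 = 3*1).
1 divides 771, so solutions exist.
Back-substituting, 789*(-565) + 1762*(253) = 1.
So 789*(-565) ≡ 1 (mod 1762); multiply by 771: a ≡ -435615 (mod 1762).
Smallest nonnegative: a = -435615 mod 1762 = 1361.

1361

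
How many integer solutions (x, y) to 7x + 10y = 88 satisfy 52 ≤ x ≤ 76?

3

gcd(10, 7):
  10 = 1×7 + 3
  7 = 2×3 + 1
  3 = 3×1
so gcd(10, 7) = 1.
Back-substitute for Bézout coefficients:
  1 = 7 - 2×3
  ... = 7×(3) + 10×(-2)
Scale by 88: particular solution (264, -176); reduce x mod 10: (4, 6).
General solution: x = 4 + 10t, y = 6 - 7t for integer t.
52 ≤ 4 + 10t ≤ 76 gives t ∈ [5, 7], which is 3 values.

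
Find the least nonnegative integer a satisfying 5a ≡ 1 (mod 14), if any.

gcd(14, 5):
  14 = 2*5 + 4
  5 = 1*4 + 1
  4 = 4*1
so gcd(14, 5) = 1.
1 divides 1, so solutions exist.
Back-substitute for Bézout coefficients:
  1 = 5 - 1*4
  ... = 5*(3) + 14*(-1)
So 5*(3) ≡ 1 (mod 14); multiply by 1: a ≡ 3 (mod 14).
Smallest nonnegative: a = 3 mod 14 = 3.

3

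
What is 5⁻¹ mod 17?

7

gcd(17, 5) = 1  (17 = 3*5 + 2, 5 = 2*2 + 1, 2 = 2*1).
Back-substituting, 5*(7) + 17*(-2) = 1.
So 5*7 ≡ 1 (mod 17), and 7 mod 17 = 7.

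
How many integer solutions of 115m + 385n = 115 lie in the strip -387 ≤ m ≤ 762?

15

gcd(385, 115) = 5  (385 = 3×115 + 40, 115 = 2×40 + 35, 40 = 1×35 + 5, 35 = 7×5).
Back-substituting, 115×(-10) + 385×(3) = 5.
Scale by 23: particular solution (-230, 69); reduce m mod 77: (1, 0).
General solution: m = 1 + 77t, n = 0 - 23t for integer t.
-387 ≤ 1 + 77t ≤ 762 gives t ∈ [-5, 9], which is 15 values.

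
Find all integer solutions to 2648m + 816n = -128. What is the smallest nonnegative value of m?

gcd(2648, 816):
  2648 = 3×816 + 200
  816 = 4×200 + 16
  200 = 12×16 + 8
  16 = 2×8
so gcd(2648, 816) = 8.
8 divides -128, so solutions exist.
Back-substitute for Bézout coefficients:
  8 = 200 - 12×16
  ... = 2648×(49) + 816×(-159)
Scale by -128/8 = -16: (m₀, n₀) = (-784, 2544).
General solution: m = -784 + 102t, n = 2544 - 331t for integer t.
m ≥ 0: smallest is -784 mod 102 = 32 (at t = 8), with n = -104.

32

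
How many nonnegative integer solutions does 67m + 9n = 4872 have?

8

gcd(67, 9):
  67 = 7×9 + 4
  9 = 2×4 + 1
  4 = 4×1
so gcd(67, 9) = 1.
Back-substitute for Bézout coefficients:
  1 = 9 - 2×4
  ... = 67×(-2) + 9×(15)
Scale by 4872: one solution is (-9744, 73080). Reduce m mod 9: (3, 519).
General: m = 3 + 9t, n = 519 - 67t.
m ≥ 0 ⇒ t ≥ 0; n ≥ 0 ⇒ t ≤ 7. So t ∈ [0, 7]: 8 solutions.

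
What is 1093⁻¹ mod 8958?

gcd(8958, 1093) = 1.
By Bézout, 1093·(-3893) + 8958·(475) = 1.
So 1093·-3893 ≡ 1 (mod 8958), and -3893 mod 8958 = 5065.

5065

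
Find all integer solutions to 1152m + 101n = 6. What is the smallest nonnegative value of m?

gcd(1152, 101) = 1.
1 divides 6, so solutions exist.
By Bézout, 1152·(-32) + 101·(365) = 1.
Scale by 6/1 = 6: (m₀, n₀) = (-192, 2190).
General solution: m = -192 + 101t, n = 2190 - 1152t for integer t.
m ≥ 0: smallest is -192 mod 101 = 10 (at t = 2), with n = -114.

10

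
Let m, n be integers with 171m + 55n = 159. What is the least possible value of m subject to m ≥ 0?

gcd(171, 55):
  171 = 3×55 + 6
  55 = 9×6 + 1
  6 = 6×1
so gcd(171, 55) = 1.
1 divides 159, so solutions exist.
Back-substitute for Bézout coefficients:
  1 = 55 - 9×6
  ... = 171×(-9) + 55×(28)
Scale by 159/1 = 159: (m₀, n₀) = (-1431, 4452).
General solution: m = -1431 + 55t, n = 4452 - 171t for integer t.
m ≥ 0: smallest is -1431 mod 55 = 54 (at t = 27), with n = -165.

54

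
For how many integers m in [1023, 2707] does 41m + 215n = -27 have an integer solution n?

gcd(215, 41) = 1  (215 = 5×41 + 10, 41 = 4×10 + 1, 10 = 10×1).
Back-substituting, 41×(21) + 215×(-4) = 1.
Scale by -27: particular solution (-567, 108); reduce m mod 215: (78, -15).
General solution: m = 78 + 215t, n = -15 - 41t for integer t.
1023 ≤ 78 + 215t ≤ 2707 gives t ∈ [5, 12], which is 8 values.

8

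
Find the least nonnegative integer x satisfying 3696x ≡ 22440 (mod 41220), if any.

gcd(41220, 3696):
  41220 = 11*3696 + 564
  3696 = 6*564 + 312
  564 = 1*312 + 252
  312 = 1*252 + 60
  252 = 4*60 + 12
  60 = 5*12
so gcd(41220, 3696) = 12.
12 divides 22440, so solutions exist.
Back-substitute for Bézout coefficients:
  12 = 252 - 4*60
  ... = 3696*(-658) + 41220*(59)
So 3696*(-658) ≡ 12 (mod 41220); multiply by 1870: x ≡ -1230460 (mod 3435).
Smallest nonnegative: x = -1230460 mod 3435 = 2705.

2705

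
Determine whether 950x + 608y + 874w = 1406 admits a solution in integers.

yes

gcd(950, 608) = 38  (950 = 1*608 + 342, 608 = 1*342 + 266, 342 = 1*266 + 76, 266 = 3*76 + 38, 76 = 2*38).
gcd(38, 874) = 38.
38 divides 1406, so integer solutions exist.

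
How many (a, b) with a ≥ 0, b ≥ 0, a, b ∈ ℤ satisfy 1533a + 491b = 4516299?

gcd(1533, 491) = 1.
By Bézout, 1533×(-90) + 491×(281) = 1.
One solution: (75, 8964).
General: a = 75 + 491t, b = 8964 - 1533t.
a ≥ 0 ⇒ t ≥ 0; b ≥ 0 ⇒ t ≤ 5. So t ∈ [0, 5]: 6 solutions.

6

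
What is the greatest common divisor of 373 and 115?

gcd(373, 115):
  373 = 3·115 + 28
  115 = 4·28 + 3
  28 = 9·3 + 1
  3 = 3·1
so gcd(373, 115) = 1.

1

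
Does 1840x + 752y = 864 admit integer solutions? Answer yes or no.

gcd(1840, 752) = 16  (1840 = 2×752 + 336, 752 = 2×336 + 80, 336 = 4×80 + 16, 80 = 5×16).
16 divides 864, so integer solutions exist.

yes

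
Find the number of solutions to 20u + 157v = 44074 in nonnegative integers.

gcd(157, 20) = 1.
By Bézout, 20*(55) + 157*(-7) = 1.
One solution: (147, 262).
General: u = 147 + 157t, v = 262 - 20t.
u ≥ 0 ⇒ t ≥ 0; v ≥ 0 ⇒ t ≤ 13. So t ∈ [0, 13]: 14 solutions.

14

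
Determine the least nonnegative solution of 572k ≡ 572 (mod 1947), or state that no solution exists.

1

gcd(1947, 572) = 11  (1947 = 3*572 + 231, 572 = 2*231 + 110, 231 = 2*110 + 11, 110 = 10*11).
11 divides 572, so solutions exist.
Back-substituting, 572*(-17) + 1947*(5) = 11.
So 572*(-17) ≡ 11 (mod 1947); multiply by 52: k ≡ -884 (mod 177).
Smallest nonnegative: k = -884 mod 177 = 1.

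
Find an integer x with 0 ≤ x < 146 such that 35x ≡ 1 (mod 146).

gcd(146, 35) = 1  (146 = 4·35 + 6, 35 = 5·6 + 5, 6 = 1·5 + 1, 5 = 5·1).
Back-substituting, 35·(-25) + 146·(6) = 1.
So 35·-25 ≡ 1 (mod 146), and -25 mod 146 = 121.

121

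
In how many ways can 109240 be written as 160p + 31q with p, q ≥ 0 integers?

22

gcd(160, 31) = 1.
By Bézout, 160*(-6) + 31*(31) = 1.
One solution: (24, 3400).
General: p = 24 + 31t, q = 3400 - 160t.
p ≥ 0 ⇒ t ≥ 0; q ≥ 0 ⇒ t ≤ 21. So t ∈ [0, 21]: 22 solutions.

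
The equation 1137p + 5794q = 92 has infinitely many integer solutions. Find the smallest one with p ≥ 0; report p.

gcd(5794, 1137):
  5794 = 5*1137 + 109
  1137 = 10*109 + 47
  109 = 2*47 + 15
  47 = 3*15 + 2
  15 = 7*2 + 1
  2 = 2*1
so gcd(5794, 1137) = 1.
1 divides 92, so solutions exist.
Back-substitute for Bézout coefficients:
  1 = 15 - 7*2
  ... = 1137*(-2711) + 5794*(532)
Scale by 92/1 = 92: (p₀, q₀) = (-249412, 48944).
General solution: p = -249412 + 5794t, q = 48944 - 1137t for integer t.
p ≥ 0: smallest is -249412 mod 5794 = 5524 (at t = 44), with q = -1084.

5524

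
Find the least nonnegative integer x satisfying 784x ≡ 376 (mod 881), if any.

gcd(881, 784):
  881 = 1*784 + 97
  784 = 8*97 + 8
  97 = 12*8 + 1
  8 = 8*1
so gcd(881, 784) = 1.
1 divides 376, so solutions exist.
Back-substitute for Bézout coefficients:
  1 = 97 - 12*8
  ... = 784*(-109) + 881*(97)
So 784*(-109) ≡ 1 (mod 881); multiply by 376: x ≡ -40984 (mod 881).
Smallest nonnegative: x = -40984 mod 881 = 423.

423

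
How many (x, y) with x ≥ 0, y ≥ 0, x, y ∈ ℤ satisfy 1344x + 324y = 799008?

22

gcd(1344, 324) = 12  (1344 = 4*324 + 48, 324 = 6*48 + 36, 48 = 1*36 + 12, 36 = 3*12).
Back-substituting, 1344*(7) + 324*(-29) = 12.
Scale by 66584: one solution is (466088, -1930936). Reduce x mod 27: (14, 2408).
General: x = 14 + 27t, y = 2408 - 112t.
x ≥ 0 ⇒ t ≥ 0; y ≥ 0 ⇒ t ≤ 21. So t ∈ [0, 21]: 22 solutions.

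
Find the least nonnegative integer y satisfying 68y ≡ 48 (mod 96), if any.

12

gcd(96, 68) = 4  (96 = 1×68 + 28, 68 = 2×28 + 12, 28 = 2×12 + 4, 12 = 3×4).
4 divides 48, so solutions exist.
Back-substituting, 68×(-7) + 96×(5) = 4.
So 68×(-7) ≡ 4 (mod 96); multiply by 12: y ≡ -84 (mod 24).
Smallest nonnegative: y = -84 mod 24 = 12.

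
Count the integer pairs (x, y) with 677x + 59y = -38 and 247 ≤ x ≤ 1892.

28

gcd(677, 59) = 1.
By Bézout, 677*(19) + 59*(-218) = 1.
Particular solution: (45, -517).
General solution: x = 45 + 59t, y = -517 - 677t for integer t.
247 ≤ 45 + 59t ≤ 1892 gives t ∈ [4, 31], which is 28 values.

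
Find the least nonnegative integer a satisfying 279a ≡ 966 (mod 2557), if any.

2368

gcd(2557, 279) = 1.
1 divides 966, so solutions exist.
By Bézout, 279·(-834) + 2557·(91) = 1.
So 279·(-834) ≡ 1 (mod 2557); multiply by 966: a ≡ -805644 (mod 2557).
Smallest nonnegative: a = -805644 mod 2557 = 2368.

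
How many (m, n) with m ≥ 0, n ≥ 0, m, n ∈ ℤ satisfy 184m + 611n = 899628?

8

gcd(611, 184) = 1  (611 = 3×184 + 59, 184 = 3×59 + 7, 59 = 8×7 + 3, 7 = 2×3 + 1, 3 = 3×1).
Back-substituting, 184×(176) + 611×(-53) = 1.
Scale by 899628: one solution is (158334528, -47680284). Reduce m mod 611: (599, 1292).
General: m = 599 + 611t, n = 1292 - 184t.
m ≥ 0 ⇒ t ≥ 0; n ≥ 0 ⇒ t ≤ 7. So t ∈ [0, 7]: 8 solutions.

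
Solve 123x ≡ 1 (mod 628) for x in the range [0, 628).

531

gcd(628, 123) = 1.
By Bézout, 123*(-97) + 628*(19) = 1.
So 123*-97 ≡ 1 (mod 628), and -97 mod 628 = 531.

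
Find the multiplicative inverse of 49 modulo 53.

gcd(53, 49) = 1.
By Bézout, 49×(13) + 53×(-12) = 1.
So 49×13 ≡ 1 (mod 53), and 13 mod 53 = 13.

13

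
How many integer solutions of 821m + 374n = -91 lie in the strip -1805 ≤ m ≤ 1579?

gcd(821, 374):
  821 = 2×374 + 73
  374 = 5×73 + 9
  73 = 8×9 + 1
  9 = 9×1
so gcd(821, 374) = 1.
Back-substitute for Bézout coefficients:
  1 = 73 - 8×9
  ... = 821×(41) + 374×(-90)
Scale by -91: particular solution (-3731, 8190); reduce m mod 374: (9, -20).
General solution: m = 9 + 374t, n = -20 - 821t for integer t.
-1805 ≤ 9 + 374t ≤ 1579 gives t ∈ [-4, 4], which is 9 values.

9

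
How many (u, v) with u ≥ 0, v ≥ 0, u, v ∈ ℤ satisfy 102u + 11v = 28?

0

gcd(102, 11) = 1.
By Bézout, 102*(4) + 11*(-37) = 1.
One solution: (2, -16).
General: u = 2 + 11t, v = -16 - 102t.
u ≥ 0 ⇒ t ≥ 0; v ≥ 0 ⇒ t ≤ -1. So t ∈ [0, -1]: 0 solutions.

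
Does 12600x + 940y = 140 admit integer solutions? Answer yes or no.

gcd(12600, 940):
  12600 = 13*940 + 380
  940 = 2*380 + 180
  380 = 2*180 + 20
  180 = 9*20
so gcd(12600, 940) = 20.
20 divides 140, so integer solutions exist.

yes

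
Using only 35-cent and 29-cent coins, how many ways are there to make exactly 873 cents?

1

Need nonnegative integers with 35j + 29k = 873.
gcd(35, 29) = 1, and 35·(5) + 29·(-6) = 1.
So (j₀, k₀) = (4365, -5238); general j = 4365 + 29t, k = -5238 - 35t.
j ≥ 0 ⇒ t ≥ -150; k ≥ 0 ⇒ t ≤ -150. That's 1 value of t.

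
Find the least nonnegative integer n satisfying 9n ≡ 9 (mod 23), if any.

gcd(23, 9) = 1  (23 = 2*9 + 5, 9 = 1*5 + 4, 5 = 1*4 + 1, 4 = 4*1).
1 divides 9, so solutions exist.
Back-substituting, 9*(-5) + 23*(2) = 1.
So 9*(-5) ≡ 1 (mod 23); multiply by 9: n ≡ -45 (mod 23).
Smallest nonnegative: n = -45 mod 23 = 1.

1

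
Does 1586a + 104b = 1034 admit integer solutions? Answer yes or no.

gcd(1586, 104):
  1586 = 15×104 + 26
  104 = 4×26
so gcd(1586, 104) = 26.
26 does not divide 1034 (remainder 20), so no integer solutions.

no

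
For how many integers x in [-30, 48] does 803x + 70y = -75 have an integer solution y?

1

gcd(803, 70) = 1.
By Bézout, 803×(17) + 70×(-195) = 1.
Particular solution: (55, -632).
General solution: x = 55 + 70t, y = -632 - 803t for integer t.
-30 ≤ 55 + 70t ≤ 48 gives t ∈ [-1, -1], which is 1 value.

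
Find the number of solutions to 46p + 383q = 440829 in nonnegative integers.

25

gcd(383, 46) = 1.
By Bézout, 46×(25) + 383×(-3) = 1.
One solution: (283, 1117).
General: p = 283 + 383t, q = 1117 - 46t.
p ≥ 0 ⇒ t ≥ 0; q ≥ 0 ⇒ t ≤ 24. So t ∈ [0, 24]: 25 solutions.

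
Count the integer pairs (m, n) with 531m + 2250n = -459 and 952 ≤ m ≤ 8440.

30

gcd(2250, 531) = 9.
By Bézout, 531×(89) + 2250×(-21) = 9.
Particular solution: (211, -50).
General solution: m = 211 + 250t, n = -50 - 59t for integer t.
952 ≤ 211 + 250t ≤ 8440 gives t ∈ [3, 32], which is 30 values.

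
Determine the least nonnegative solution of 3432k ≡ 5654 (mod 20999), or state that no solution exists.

381

gcd(20999, 3432):
  20999 = 6·3432 + 407
  3432 = 8·407 + 176
  407 = 2·176 + 55
  176 = 3·55 + 11
  55 = 5·11
so gcd(20999, 3432) = 11.
11 divides 5654, so solutions exist.
Back-substitute for Bézout coefficients:
  11 = 176 - 3·55
  ... = 3432·(361) + 20999·(-59)
So 3432·(361) ≡ 11 (mod 20999); multiply by 514: k ≡ 185554 (mod 1909).
Smallest nonnegative: k = 185554 mod 1909 = 381.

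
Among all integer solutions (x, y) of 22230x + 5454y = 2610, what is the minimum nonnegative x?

59

gcd(22230, 5454) = 18.
18 divides 2610, so solutions exist.
By Bézout, 22230×(-79) + 5454×(322) = 18.
Scale by 2610/18 = 145: (x₀, y₀) = (-11455, 46690).
General solution: x = -11455 + 303t, y = 46690 - 1235t for integer t.
x ≥ 0: smallest is -11455 mod 303 = 59 (at t = 38), with y = -240.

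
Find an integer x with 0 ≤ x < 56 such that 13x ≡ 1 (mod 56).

gcd(56, 13) = 1.
By Bézout, 13·(13) + 56·(-3) = 1.
So 13·13 ≡ 1 (mod 56), and 13 mod 56 = 13.

13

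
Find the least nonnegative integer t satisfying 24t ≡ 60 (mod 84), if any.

gcd(84, 24) = 12.
12 divides 60, so solutions exist.
By Bézout, 24·(-3) + 84·(1) = 12.
So 24·(-3) ≡ 12 (mod 84); multiply by 5: t ≡ -15 (mod 7).
Smallest nonnegative: t = -15 mod 7 = 6.

6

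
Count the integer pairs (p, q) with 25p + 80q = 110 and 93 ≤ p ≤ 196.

gcd(80, 25) = 5.
By Bézout, 25*(-3) + 80*(1) = 5.
Particular solution: (14, -3).
General solution: p = 14 + 16t, q = -3 - 5t for integer t.
93 ≤ 14 + 16t ≤ 196 gives t ∈ [5, 11], which is 7 values.

7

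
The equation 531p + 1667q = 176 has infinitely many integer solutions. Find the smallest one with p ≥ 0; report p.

939

gcd(1667, 531) = 1.
1 divides 176, so solutions exist.
By Bézout, 531×(-383) + 1667×(122) = 1.
Scale by 176/1 = 176: (p₀, q₀) = (-67408, 21472).
General solution: p = -67408 + 1667t, q = 21472 - 531t for integer t.
p ≥ 0: smallest is -67408 mod 1667 = 939 (at t = 41), with q = -299.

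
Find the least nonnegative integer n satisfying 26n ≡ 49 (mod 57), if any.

gcd(57, 26) = 1.
1 divides 49, so solutions exist.
By Bézout, 26×(11) + 57×(-5) = 1.
So 26×(11) ≡ 1 (mod 57); multiply by 49: n ≡ 539 (mod 57).
Smallest nonnegative: n = 539 mod 57 = 26.

26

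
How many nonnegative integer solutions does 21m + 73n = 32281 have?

gcd(73, 21) = 1.
By Bézout, 21*(7) + 73*(-2) = 1.
One solution: (32, 433).
General: m = 32 + 73t, n = 433 - 21t.
m ≥ 0 ⇒ t ≥ 0; n ≥ 0 ⇒ t ≤ 20. So t ∈ [0, 20]: 21 solutions.

21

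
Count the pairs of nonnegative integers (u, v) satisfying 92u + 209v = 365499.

19

gcd(209, 92) = 1  (209 = 2·92 + 25, 92 = 3·25 + 17, 25 = 1·17 + 8, 17 = 2·8 + 1, 8 = 8·1).
Back-substituting, 92·(25) + 209·(-11) = 1.
Scale by 365499: one solution is (9137475, -4020489). Reduce u mod 209: (204, 1659).
General: u = 204 + 209t, v = 1659 - 92t.
u ≥ 0 ⇒ t ≥ 0; v ≥ 0 ⇒ t ≤ 18. So t ∈ [0, 18]: 19 solutions.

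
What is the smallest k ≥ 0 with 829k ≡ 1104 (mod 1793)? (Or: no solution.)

661

gcd(1793, 829):
  1793 = 2·829 + 135
  829 = 6·135 + 19
  135 = 7·19 + 2
  19 = 9·2 + 1
  2 = 2·1
so gcd(1793, 829) = 1.
1 divides 1104, so solutions exist.
Back-substitute for Bézout coefficients:
  1 = 19 - 9·2
  ... = 829·(850) + 1793·(-393)
So 829·(850) ≡ 1 (mod 1793); multiply by 1104: k ≡ 938400 (mod 1793).
Smallest nonnegative: k = 938400 mod 1793 = 661.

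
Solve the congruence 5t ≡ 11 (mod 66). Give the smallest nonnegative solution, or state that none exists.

gcd(66, 5) = 1  (66 = 13*5 + 1, 5 = 5*1).
1 divides 11, so solutions exist.
Back-substituting, 5*(-13) + 66*(1) = 1.
So 5*(-13) ≡ 1 (mod 66); multiply by 11: t ≡ -143 (mod 66).
Smallest nonnegative: t = -143 mod 66 = 55.

55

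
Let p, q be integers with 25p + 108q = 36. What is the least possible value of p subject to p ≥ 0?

36

gcd(108, 25) = 1  (108 = 4·25 + 8, 25 = 3·8 + 1, 8 = 8·1).
1 divides 36, so solutions exist.
Back-substituting, 25·(13) + 108·(-3) = 1.
Scale by 36/1 = 36: (p₀, q₀) = (468, -108).
General solution: p = 468 + 108t, q = -108 - 25t for integer t.
p ≥ 0: smallest is 468 mod 108 = 36 (at t = -4), with q = -8.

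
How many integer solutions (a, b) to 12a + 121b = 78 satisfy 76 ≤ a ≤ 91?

0

gcd(121, 12) = 1  (121 = 10*12 + 1, 12 = 12*1).
Back-substituting, 12*(-10) + 121*(1) = 1.
Scale by 78: particular solution (-780, 78); reduce a mod 121: (67, -6).
General solution: a = 67 + 121t, b = -6 - 12t for integer t.
76 ≤ 67 + 121t ≤ 91 gives t ∈ [1, 0], which is 0 values.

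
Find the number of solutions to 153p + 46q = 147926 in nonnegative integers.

gcd(153, 46):
  153 = 3·46 + 15
  46 = 3·15 + 1
  15 = 15·1
so gcd(153, 46) = 1.
Back-substitute for Bézout coefficients:
  1 = 46 - 3·15
  ... = 153·(-3) + 46·(10)
Scale by 147926: one solution is (-443778, 1479260). Reduce p mod 46: (30, 3116).
General: p = 30 + 46t, q = 3116 - 153t.
p ≥ 0 ⇒ t ≥ 0; q ≥ 0 ⇒ t ≤ 20. So t ∈ [0, 20]: 21 solutions.

21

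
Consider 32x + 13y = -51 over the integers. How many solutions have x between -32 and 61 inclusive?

7

gcd(32, 13):
  32 = 2·13 + 6
  13 = 2·6 + 1
  6 = 6·1
so gcd(32, 13) = 1.
Back-substitute for Bézout coefficients:
  1 = 13 - 2·6
  ... = 32·(-2) + 13·(5)
Scale by -51: particular solution (102, -255); reduce x mod 13: (11, -31).
General solution: x = 11 + 13t, y = -31 - 32t for integer t.
-32 ≤ 11 + 13t ≤ 61 gives t ∈ [-3, 3], which is 7 values.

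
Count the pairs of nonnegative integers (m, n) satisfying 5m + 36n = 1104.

gcd(36, 5) = 1  (36 = 7×5 + 1, 5 = 5×1).
Back-substituting, 5×(-7) + 36×(1) = 1.
Scale by 1104: one solution is (-7728, 1104). Reduce m mod 36: (12, 29).
General: m = 12 + 36t, n = 29 - 5t.
m ≥ 0 ⇒ t ≥ 0; n ≥ 0 ⇒ t ≤ 5. So t ∈ [0, 5]: 6 solutions.

6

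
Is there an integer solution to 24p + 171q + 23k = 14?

yes

gcd(171, 24):
  171 = 7·24 + 3
  24 = 8·3
so gcd(171, 24) = 3.
gcd(3, 23) = 1.
1 divides 14, so integer solutions exist.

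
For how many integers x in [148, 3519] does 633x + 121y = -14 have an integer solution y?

gcd(633, 121) = 1.
By Bézout, 633·(13) + 121·(-68) = 1.
Particular solution: (60, -314).
General solution: x = 60 + 121t, y = -314 - 633t for integer t.
148 ≤ 60 + 121t ≤ 3519 gives t ∈ [1, 28], which is 28 values.

28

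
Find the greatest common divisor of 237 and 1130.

gcd(1130, 237) = 1  (1130 = 4*237 + 182, 237 = 1*182 + 55, 182 = 3*55 + 17, 55 = 3*17 + 4, 17 = 4*4 + 1, 4 = 4*1).

1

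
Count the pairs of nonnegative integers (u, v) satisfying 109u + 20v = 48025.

gcd(109, 20) = 1  (109 = 5·20 + 9, 20 = 2·9 + 2, 9 = 4·2 + 1, 2 = 2·1).
Back-substituting, 109·(9) + 20·(-49) = 1.
Scale by 48025: one solution is (432225, -2353225). Reduce u mod 20: (5, 2374).
General: u = 5 + 20t, v = 2374 - 109t.
u ≥ 0 ⇒ t ≥ 0; v ≥ 0 ⇒ t ≤ 21. So t ∈ [0, 21]: 22 solutions.

22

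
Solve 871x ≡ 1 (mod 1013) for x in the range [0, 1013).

gcd(1013, 871) = 1  (1013 = 1×871 + 142, 871 = 6×142 + 19, 142 = 7×19 + 9, 19 = 2×9 + 1, 9 = 9×1).
Back-substituting, 871×(107) + 1013×(-92) = 1.
So 871×107 ≡ 1 (mod 1013), and 107 mod 1013 = 107.

107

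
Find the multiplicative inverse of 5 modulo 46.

gcd(46, 5) = 1.
By Bézout, 5*(-9) + 46*(1) = 1.
So 5*-9 ≡ 1 (mod 46), and -9 mod 46 = 37.

37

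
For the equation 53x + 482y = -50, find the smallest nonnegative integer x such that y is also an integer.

gcd(482, 53):
  482 = 9*53 + 5
  53 = 10*5 + 3
  5 = 1*3 + 2
  3 = 1*2 + 1
  2 = 2*1
so gcd(482, 53) = 1.
1 divides -50, so solutions exist.
Back-substitute for Bézout coefficients:
  1 = 3 - 1*2
  ... = 53*(191) + 482*(-21)
Scale by -50/1 = -50: (x₀, y₀) = (-9550, 1050).
General solution: x = -9550 + 482t, y = 1050 - 53t for integer t.
x ≥ 0: smallest is -9550 mod 482 = 90 (at t = 20), with y = -10.

90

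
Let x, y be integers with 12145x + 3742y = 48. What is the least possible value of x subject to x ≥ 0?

gcd(12145, 3742):
  12145 = 3*3742 + 919
  3742 = 4*919 + 66
  919 = 13*66 + 61
  66 = 1*61 + 5
  61 = 12*5 + 1
  5 = 5*1
so gcd(12145, 3742) = 1.
1 divides 48, so solutions exist.
Back-substitute for Bézout coefficients:
  1 = 61 - 12*5
  ... = 12145*(737) + 3742*(-2392)
Scale by 48/1 = 48: (x₀, y₀) = (35376, -114816).
General solution: x = 35376 + 3742t, y = -114816 - 12145t for integer t.
x ≥ 0: smallest is 35376 mod 3742 = 1698 (at t = -9), with y = -5511.

1698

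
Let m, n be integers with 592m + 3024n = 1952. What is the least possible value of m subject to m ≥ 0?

131

gcd(3024, 592):
  3024 = 5×592 + 64
  592 = 9×64 + 16
  64 = 4×16
so gcd(3024, 592) = 16.
16 divides 1952, so solutions exist.
Back-substitute for Bézout coefficients:
  16 = 592 - 9×64
  ... = 592×(46) + 3024×(-9)
Scale by 1952/16 = 122: (m₀, n₀) = (5612, -1098).
General solution: m = 5612 + 189t, n = -1098 - 37t for integer t.
m ≥ 0: smallest is 5612 mod 189 = 131 (at t = -29), with n = -25.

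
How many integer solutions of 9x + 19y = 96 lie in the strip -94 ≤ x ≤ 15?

gcd(19, 9) = 1.
By Bézout, 9·(-2) + 19·(1) = 1.
Particular solution: (17, -3).
General solution: x = 17 + 19t, y = -3 - 9t for integer t.
-94 ≤ 17 + 19t ≤ 15 gives t ∈ [-5, -1], which is 5 values.

5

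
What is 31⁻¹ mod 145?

gcd(145, 31) = 1  (145 = 4*31 + 21, 31 = 1*21 + 10, 21 = 2*10 + 1, 10 = 10*1).
Back-substituting, 31*(-14) + 145*(3) = 1.
So 31*-14 ≡ 1 (mod 145), and -14 mod 145 = 131.

131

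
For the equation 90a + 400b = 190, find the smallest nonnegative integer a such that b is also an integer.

gcd(400, 90):
  400 = 4·90 + 40
  90 = 2·40 + 10
  40 = 4·10
so gcd(400, 90) = 10.
10 divides 190, so solutions exist.
Back-substitute for Bézout coefficients:
  10 = 90 - 2·40
  ... = 90·(9) + 400·(-2)
Scale by 190/10 = 19: (a₀, b₀) = (171, -38).
General solution: a = 171 + 40t, b = -38 - 9t for integer t.
a ≥ 0: smallest is 171 mod 40 = 11 (at t = -4), with b = -2.

11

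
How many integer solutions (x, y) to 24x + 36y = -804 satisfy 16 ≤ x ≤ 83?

23

gcd(36, 24) = 12  (36 = 1·24 + 12, 24 = 2·12).
Back-substituting, 24·(-1) + 36·(1) = 12.
Scale by -67: particular solution (67, -67); reduce x mod 3: (1, -23).
General solution: x = 1 + 3t, y = -23 - 2t for integer t.
16 ≤ 1 + 3t ≤ 83 gives t ∈ [5, 27], which is 23 values.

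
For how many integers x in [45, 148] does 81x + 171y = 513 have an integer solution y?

gcd(171, 81) = 9  (171 = 2×81 + 9, 81 = 9×9).
Back-substituting, 81×(-2) + 171×(1) = 9.
Scale by 57: particular solution (-114, 57); reduce x mod 19: (0, 3).
General solution: x = 0 + 19t, y = 3 - 9t for integer t.
45 ≤ 0 + 19t ≤ 148 gives t ∈ [3, 7], which is 5 values.

5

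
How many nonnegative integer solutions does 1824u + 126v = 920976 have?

gcd(1824, 126):
  1824 = 14×126 + 60
  126 = 2×60 + 6
  60 = 10×6
so gcd(1824, 126) = 6.
Back-substitute for Bézout coefficients:
  6 = 126 - 2×60
  ... = 1824×(-2) + 126×(29)
Scale by 153496: one solution is (-306992, 4451384). Reduce u mod 21: (7, 7208).
General: u = 7 + 21t, v = 7208 - 304t.
u ≥ 0 ⇒ t ≥ 0; v ≥ 0 ⇒ t ≤ 23. So t ∈ [0, 23]: 24 solutions.

24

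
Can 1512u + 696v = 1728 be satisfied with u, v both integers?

yes

gcd(1512, 696) = 24  (1512 = 2·696 + 120, 696 = 5·120 + 96, 120 = 1·96 + 24, 96 = 4·24).
24 divides 1728, so integer solutions exist.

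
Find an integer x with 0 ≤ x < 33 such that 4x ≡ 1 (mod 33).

25

gcd(33, 4) = 1.
By Bézout, 4·(-8) + 33·(1) = 1.
So 4·-8 ≡ 1 (mod 33), and -8 mod 33 = 25.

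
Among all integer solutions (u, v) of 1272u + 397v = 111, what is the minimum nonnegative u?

gcd(1272, 397) = 1  (1272 = 3*397 + 81, 397 = 4*81 + 73, 81 = 1*73 + 8, 73 = 9*8 + 1, 8 = 8*1).
1 divides 111, so solutions exist.
Back-substituting, 1272*(-49) + 397*(157) = 1.
Scale by 111/1 = 111: (u₀, v₀) = (-5439, 17427).
General solution: u = -5439 + 397t, v = 17427 - 1272t for integer t.
u ≥ 0: smallest is -5439 mod 397 = 119 (at t = 14), with v = -381.

119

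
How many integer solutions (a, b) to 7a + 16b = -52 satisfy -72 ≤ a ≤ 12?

5

gcd(16, 7) = 1  (16 = 2×7 + 2, 7 = 3×2 + 1, 2 = 2×1).
Back-substituting, 7×(7) + 16×(-3) = 1.
Scale by -52: particular solution (-364, 156); reduce a mod 16: (4, -5).
General solution: a = 4 + 16t, b = -5 - 7t for integer t.
-72 ≤ 4 + 16t ≤ 12 gives t ∈ [-4, 0], which is 5 values.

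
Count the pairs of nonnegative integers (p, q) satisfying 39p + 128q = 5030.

gcd(128, 39) = 1.
By Bézout, 39×(23) + 128×(-7) = 1.
One solution: (106, 7).
General: p = 106 + 128t, q = 7 - 39t.
p ≥ 0 ⇒ t ≥ 0; q ≥ 0 ⇒ t ≤ 0. So t ∈ [0, 0]: 1 solution.

1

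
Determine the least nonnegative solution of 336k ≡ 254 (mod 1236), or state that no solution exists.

gcd(1236, 336) = 12  (1236 = 3×336 + 228, 336 = 1×228 + 108, 228 = 2×108 + 12, 108 = 9×12).
12 does not divide 254, so the congruence has no solution.

no solution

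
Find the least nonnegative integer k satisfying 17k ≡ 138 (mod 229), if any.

62

gcd(229, 17) = 1  (229 = 13*17 + 8, 17 = 2*8 + 1, 8 = 8*1).
1 divides 138, so solutions exist.
Back-substituting, 17*(27) + 229*(-2) = 1.
So 17*(27) ≡ 1 (mod 229); multiply by 138: k ≡ 3726 (mod 229).
Smallest nonnegative: k = 3726 mod 229 = 62.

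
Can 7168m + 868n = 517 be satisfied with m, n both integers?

gcd(7168, 868) = 28  (7168 = 8×868 + 224, 868 = 3×224 + 196, 224 = 1×196 + 28, 196 = 7×28).
28 does not divide 517 (remainder 13), so no integer solutions.

no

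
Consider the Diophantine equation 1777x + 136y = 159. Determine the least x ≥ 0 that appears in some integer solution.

gcd(1777, 136):
  1777 = 13*136 + 9
  136 = 15*9 + 1
  9 = 9*1
so gcd(1777, 136) = 1.
1 divides 159, so solutions exist.
Back-substitute for Bézout coefficients:
  1 = 136 - 15*9
  ... = 1777*(-15) + 136*(196)
Scale by 159/1 = 159: (x₀, y₀) = (-2385, 31164).
General solution: x = -2385 + 136t, y = 31164 - 1777t for integer t.
x ≥ 0: smallest is -2385 mod 136 = 63 (at t = 18), with y = -822.

63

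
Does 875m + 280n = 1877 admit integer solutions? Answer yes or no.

no

gcd(875, 280) = 35  (875 = 3·280 + 35, 280 = 8·35).
35 does not divide 1877 (remainder 22), so no integer solutions.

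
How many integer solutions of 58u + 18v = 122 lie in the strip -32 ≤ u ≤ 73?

12

gcd(58, 18) = 2  (58 = 3*18 + 4, 18 = 4*4 + 2, 4 = 2*2).
Back-substituting, 58*(-4) + 18*(13) = 2.
Scale by 61: particular solution (-244, 793); reduce u mod 9: (8, -19).
General solution: u = 8 + 9t, v = -19 - 29t for integer t.
-32 ≤ 8 + 9t ≤ 73 gives t ∈ [-4, 7], which is 12 values.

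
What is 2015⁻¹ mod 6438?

5537

gcd(6438, 2015) = 1  (6438 = 3×2015 + 393, 2015 = 5×393 + 50, 393 = 7×50 + 43, 50 = 1×43 + 7, 43 = 6×7 + 1, 7 = 7×1).
Back-substituting, 2015×(-901) + 6438×(282) = 1.
So 2015×-901 ≡ 1 (mod 6438), and -901 mod 6438 = 5537.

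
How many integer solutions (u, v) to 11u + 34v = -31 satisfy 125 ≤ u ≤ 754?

19

gcd(34, 11) = 1.
By Bézout, 11·(-3) + 34·(1) = 1.
Particular solution: (25, -9).
General solution: u = 25 + 34t, v = -9 - 11t for integer t.
125 ≤ 25 + 34t ≤ 754 gives t ∈ [3, 21], which is 19 values.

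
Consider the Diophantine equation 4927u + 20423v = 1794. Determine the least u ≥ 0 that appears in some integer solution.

gcd(20423, 4927) = 13  (20423 = 4*4927 + 715, 4927 = 6*715 + 637, 715 = 1*637 + 78, 637 = 8*78 + 13, 78 = 6*13).
13 divides 1794, so solutions exist.
Back-substituting, 4927*(257) + 20423*(-62) = 13.
Scale by 1794/13 = 138: (u₀, v₀) = (35466, -8556).
General solution: u = 35466 + 1571t, v = -8556 - 379t for integer t.
u ≥ 0: smallest is 35466 mod 1571 = 904 (at t = -22), with v = -218.

904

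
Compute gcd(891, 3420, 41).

1

gcd(3420, 891) = 9  (3420 = 3·891 + 747, 891 = 1·747 + 144, 747 = 5·144 + 27, 144 = 5·27 + 9, 27 = 3·9).
gcd(9, 41) = 1.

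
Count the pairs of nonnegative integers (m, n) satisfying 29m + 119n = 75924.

22

gcd(119, 29) = 1.
By Bézout, 29·(-41) + 119·(10) = 1.
One solution: (37, 629).
General: m = 37 + 119t, n = 629 - 29t.
m ≥ 0 ⇒ t ≥ 0; n ≥ 0 ⇒ t ≤ 21. So t ∈ [0, 21]: 22 solutions.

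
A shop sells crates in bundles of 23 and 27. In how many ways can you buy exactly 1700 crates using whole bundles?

Need nonnegative integers with 23j + 27k = 1700.
gcd(23, 27) = 1, and 23·(-7) + 27·(6) = 1.
So (j₀, k₀) = (-11900, 10200); general j = -11900 + 27t, k = 10200 - 23t.
j ≥ 0 ⇒ t ≥ 441; k ≥ 0 ⇒ t ≤ 443. That's 3 values of t.

3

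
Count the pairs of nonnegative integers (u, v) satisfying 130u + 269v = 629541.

gcd(269, 130) = 1.
By Bézout, 130·(-60) + 269·(29) = 1.
One solution: (251, 2219).
General: u = 251 + 269t, v = 2219 - 130t.
u ≥ 0 ⇒ t ≥ 0; v ≥ 0 ⇒ t ≤ 17. So t ∈ [0, 17]: 18 solutions.

18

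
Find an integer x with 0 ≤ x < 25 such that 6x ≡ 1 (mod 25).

21

gcd(25, 6) = 1.
By Bézout, 6*(-4) + 25*(1) = 1.
So 6*-4 ≡ 1 (mod 25), and -4 mod 25 = 21.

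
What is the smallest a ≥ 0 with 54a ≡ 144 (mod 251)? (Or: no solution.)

gcd(251, 54):
  251 = 4*54 + 35
  54 = 1*35 + 19
  35 = 1*19 + 16
  19 = 1*16 + 3
  16 = 5*3 + 1
  3 = 3*1
so gcd(251, 54) = 1.
1 divides 144, so solutions exist.
Back-substitute for Bézout coefficients:
  1 = 16 - 5*3
  ... = 54*(-79) + 251*(17)
So 54*(-79) ≡ 1 (mod 251); multiply by 144: a ≡ -11376 (mod 251).
Smallest nonnegative: a = -11376 mod 251 = 170.

170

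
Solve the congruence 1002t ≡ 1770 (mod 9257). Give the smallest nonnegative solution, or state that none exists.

5046

gcd(9257, 1002) = 1.
1 divides 1770, so solutions exist.
By Bézout, 1002*(1007) + 9257*(-109) = 1.
So 1002*(1007) ≡ 1 (mod 9257); multiply by 1770: t ≡ 1782390 (mod 9257).
Smallest nonnegative: t = 1782390 mod 9257 = 5046.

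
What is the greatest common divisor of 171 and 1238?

1

gcd(1238, 171):
  1238 = 7*171 + 41
  171 = 4*41 + 7
  41 = 5*7 + 6
  7 = 1*6 + 1
  6 = 6*1
so gcd(1238, 171) = 1.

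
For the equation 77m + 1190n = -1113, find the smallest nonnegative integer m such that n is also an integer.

1

gcd(1190, 77) = 7.
7 divides -1113, so solutions exist.
By Bézout, 77·(31) + 1190·(-2) = 7.
Scale by -1113/7 = -159: (m₀, n₀) = (-4929, 318).
General solution: m = -4929 + 170t, n = 318 - 11t for integer t.
m ≥ 0: smallest is -4929 mod 170 = 1 (at t = 29), with n = -1.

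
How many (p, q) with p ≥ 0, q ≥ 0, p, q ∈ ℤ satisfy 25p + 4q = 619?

6

gcd(25, 4) = 1.
By Bézout, 25×(1) + 4×(-6) = 1.
One solution: (3, 136).
General: p = 3 + 4t, q = 136 - 25t.
p ≥ 0 ⇒ t ≥ 0; q ≥ 0 ⇒ t ≤ 5. So t ∈ [0, 5]: 6 solutions.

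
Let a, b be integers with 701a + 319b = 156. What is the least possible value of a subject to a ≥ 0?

gcd(701, 319) = 1.
1 divides 156, so solutions exist.
By Bézout, 701×(-81) + 319×(178) = 1.
Scale by 156/1 = 156: (a₀, b₀) = (-12636, 27768).
General solution: a = -12636 + 319t, b = 27768 - 701t for integer t.
a ≥ 0: smallest is -12636 mod 319 = 124 (at t = 40), with b = -272.

124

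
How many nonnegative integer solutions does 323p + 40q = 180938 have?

gcd(323, 40):
  323 = 8*40 + 3
  40 = 13*3 + 1
  3 = 3*1
so gcd(323, 40) = 1.
Back-substitute for Bézout coefficients:
  1 = 40 - 13*3
  ... = 323*(-13) + 40*(105)
Scale by 180938: one solution is (-2352194, 18998490). Reduce p mod 40: (6, 4475).
General: p = 6 + 40t, q = 4475 - 323t.
p ≥ 0 ⇒ t ≥ 0; q ≥ 0 ⇒ t ≤ 13. So t ∈ [0, 13]: 14 solutions.

14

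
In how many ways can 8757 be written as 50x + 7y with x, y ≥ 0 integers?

gcd(50, 7):
  50 = 7*7 + 1
  7 = 7*1
so gcd(50, 7) = 1.
Back-substitute for Bézout coefficients:
  1 = 50 - 7*7
  ... = 50*(1) + 7*(-7)
Scale by 8757: one solution is (8757, -61299). Reduce x mod 7: (0, 1251).
General: x = 0 + 7t, y = 1251 - 50t.
x ≥ 0 ⇒ t ≥ 0; y ≥ 0 ⇒ t ≤ 25. So t ∈ [0, 25]: 26 solutions.

26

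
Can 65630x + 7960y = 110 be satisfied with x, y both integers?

gcd(65630, 7960):
  65630 = 8·7960 + 1950
  7960 = 4·1950 + 160
  1950 = 12·160 + 30
  160 = 5·30 + 10
  30 = 3·10
so gcd(65630, 7960) = 10.
10 divides 110, so integer solutions exist.

yes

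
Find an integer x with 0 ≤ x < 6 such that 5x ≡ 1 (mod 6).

gcd(6, 5) = 1  (6 = 1*5 + 1, 5 = 5*1).
Back-substituting, 5*(-1) + 6*(1) = 1.
So 5*-1 ≡ 1 (mod 6), and -1 mod 6 = 5.

5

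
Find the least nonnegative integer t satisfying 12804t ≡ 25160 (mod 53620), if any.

gcd(53620, 12804):
  53620 = 4·12804 + 2404
  12804 = 5·2404 + 784
  2404 = 3·784 + 52
  784 = 15·52 + 4
  52 = 13·4
so gcd(53620, 12804) = 4.
4 divides 25160, so solutions exist.
Back-substitute for Bézout coefficients:
  4 = 784 - 15·52
  ... = 12804·(1026) + 53620·(-245)
So 12804·(1026) ≡ 4 (mod 53620); multiply by 6290: t ≡ 6453540 (mod 13405).
Smallest nonnegative: t = 6453540 mod 13405 = 5735.

5735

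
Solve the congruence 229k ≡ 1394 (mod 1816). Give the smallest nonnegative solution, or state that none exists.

1378

gcd(1816, 229) = 1  (1816 = 7×229 + 213, 229 = 1×213 + 16, 213 = 13×16 + 5, 16 = 3×5 + 1, 5 = 5×1).
1 divides 1394, so solutions exist.
Back-substituting, 229×(341) + 1816×(-43) = 1.
So 229×(341) ≡ 1 (mod 1816); multiply by 1394: k ≡ 475354 (mod 1816).
Smallest nonnegative: k = 475354 mod 1816 = 1378.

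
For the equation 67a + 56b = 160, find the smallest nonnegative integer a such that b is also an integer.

40

gcd(67, 56):
  67 = 1*56 + 11
  56 = 5*11 + 1
  11 = 11*1
so gcd(67, 56) = 1.
1 divides 160, so solutions exist.
Back-substitute for Bézout coefficients:
  1 = 56 - 5*11
  ... = 67*(-5) + 56*(6)
Scale by 160/1 = 160: (a₀, b₀) = (-800, 960).
General solution: a = -800 + 56t, b = 960 - 67t for integer t.
a ≥ 0: smallest is -800 mod 56 = 40 (at t = 15), with b = -45.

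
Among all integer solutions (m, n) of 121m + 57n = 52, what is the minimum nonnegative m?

gcd(121, 57):
  121 = 2·57 + 7
  57 = 8·7 + 1
  7 = 7·1
so gcd(121, 57) = 1.
1 divides 52, so solutions exist.
Back-substitute for Bézout coefficients:
  1 = 57 - 8·7
  ... = 121·(-8) + 57·(17)
Scale by 52/1 = 52: (m₀, n₀) = (-416, 884).
General solution: m = -416 + 57t, n = 884 - 121t for integer t.
m ≥ 0: smallest is -416 mod 57 = 40 (at t = 8), with n = -84.

40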